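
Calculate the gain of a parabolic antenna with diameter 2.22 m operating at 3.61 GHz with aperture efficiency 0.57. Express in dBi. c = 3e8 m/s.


lambda = c/f = 3e8 / 3.61e+09 = 0.08310249 m
G = eta*(pi*D/lambda)^2 = 0.57*(pi*2.22/0.08310249)^2
G = 4014.6940 (linear)
G = 10*log10(4014.6940) = 36.0365 dBi

36.0365 dBi


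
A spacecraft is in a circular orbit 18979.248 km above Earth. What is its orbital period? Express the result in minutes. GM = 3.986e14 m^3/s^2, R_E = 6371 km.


r = 25350.2480 km = 2.5350248e+07 m
T = 2*pi*sqrt(r^3/mu) = 2*pi*sqrt(1.6290958e+22 / 3.986e14)
T = 40168.4006 s = 669.4733 min

669.4733 minutes


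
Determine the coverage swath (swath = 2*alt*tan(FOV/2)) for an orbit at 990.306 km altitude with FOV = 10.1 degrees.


FOV = 10.1 deg = 0.1762783 rad
swath = 2 * alt * tan(FOV/2) = 2 * 990.306 * tan(0.08813913)
swath = 2 * 990.306 * 0.08836808
swath = 175.0229 km

175.0229 km


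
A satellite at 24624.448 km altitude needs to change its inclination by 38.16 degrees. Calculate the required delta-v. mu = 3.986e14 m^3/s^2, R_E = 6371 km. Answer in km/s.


r = 30995.4480 km = 3.0995448e+07 m
V = sqrt(mu/r) = 3586.0776 m/s
di = 38.16 deg = 0.6660176 rad
dV = 2*V*sin(di/2) = 2*3586.0776*sin(0.3330088)
dV = 2344.4917 m/s = 2.3445 km/s

2.3445 km/s


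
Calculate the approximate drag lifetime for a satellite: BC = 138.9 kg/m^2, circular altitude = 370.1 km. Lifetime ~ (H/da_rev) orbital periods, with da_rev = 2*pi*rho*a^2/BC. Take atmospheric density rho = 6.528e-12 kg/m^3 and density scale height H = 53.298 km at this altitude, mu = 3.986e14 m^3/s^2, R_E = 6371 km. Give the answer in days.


a = R_E + alt = 6741.1000 km = 6.7411e+06 m
da_rev = 2*pi*rho*a^2/BC = 2*pi*6.528e-12*(6.7411e+06)^2/138.9 = 13.418974 m per revolution
N = H/da_rev = 53298.0000 m / 13.418974 m = 3971.8387 revolutions
P = 2*pi*sqrt(a^3/mu) = 5508.1705 s
lifetime = N*P = 3971.8387 * 5508.1705 = 2.1877565e+07 s = 253.2126 days

253.2126 days


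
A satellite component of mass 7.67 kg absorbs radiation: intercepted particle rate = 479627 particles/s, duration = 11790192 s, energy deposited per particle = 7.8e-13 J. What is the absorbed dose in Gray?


Total energy deposited = rate * time * E_per
  = 479627 * 11790192 * 7.8e-13 = 4.4108 J
Dose = E_total / mass = 4.4108 / 7.67
Dose = 0.575074 Gy

0.5751 Gy


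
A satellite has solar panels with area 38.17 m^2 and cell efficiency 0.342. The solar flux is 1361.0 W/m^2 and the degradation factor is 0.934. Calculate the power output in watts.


P = area * eta * S * degradation
P = 38.17 * 0.342 * 1361.0 * 0.934
P = 16594.0834 W

16594.0834 W


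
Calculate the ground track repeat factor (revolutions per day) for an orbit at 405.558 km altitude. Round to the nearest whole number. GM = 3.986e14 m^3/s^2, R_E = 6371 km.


r = 6.776558e+06 m
T = 2*pi*sqrt(r^3/mu) = 5551.6868 s = 92.5281 min
revs/day = 1440 / 92.5281 = 15.5628
Rounded: 16 revolutions per day

16 revolutions per day


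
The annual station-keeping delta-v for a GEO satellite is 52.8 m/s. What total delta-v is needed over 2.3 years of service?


dV = rate * years = 52.8 * 2.3
dV = 121.4400 m/s

121.4400 m/s


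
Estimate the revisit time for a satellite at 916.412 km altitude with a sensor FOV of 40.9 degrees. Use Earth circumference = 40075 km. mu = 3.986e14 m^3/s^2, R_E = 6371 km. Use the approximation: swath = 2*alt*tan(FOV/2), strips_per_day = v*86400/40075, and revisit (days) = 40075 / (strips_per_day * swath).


swath = 2*916.412*tan(0.3569198) = 683.4424 km
v = sqrt(mu/r) = 7395.7460 m/s = 7.3957 km/s
strips/day = v*86400/40075 = 7.3957*86400/40075 = 15.9449
coverage/day = strips * swath = 15.9449 * 683.4424 = 10897.4304 km
revisit = 40075 / 10897.4304 = 3.6775 days

3.6775 days


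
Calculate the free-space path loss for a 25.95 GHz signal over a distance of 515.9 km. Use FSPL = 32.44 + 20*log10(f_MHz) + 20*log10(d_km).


f = 25.95 GHz = 25950.0000 MHz
d = 515.9 km
FSPL = 32.44 + 20*log10(25950.0000) + 20*log10(515.9)
FSPL = 32.44 + 88.2827 + 54.2513
FSPL = 174.9741 dB

174.9741 dB


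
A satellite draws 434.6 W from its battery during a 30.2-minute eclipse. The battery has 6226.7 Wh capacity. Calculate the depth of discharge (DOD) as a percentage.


E_used = P * t / 60 = 434.6 * 30.2 / 60 = 218.7487 Wh
DOD = E_used / E_total * 100 = 218.7487 / 6226.7 * 100
DOD = 3.5131 %

3.5131 %


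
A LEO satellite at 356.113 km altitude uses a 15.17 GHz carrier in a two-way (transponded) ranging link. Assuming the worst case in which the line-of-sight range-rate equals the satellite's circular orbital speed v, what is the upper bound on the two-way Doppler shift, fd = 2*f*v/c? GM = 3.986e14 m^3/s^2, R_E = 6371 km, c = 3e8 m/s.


r = 6.727113e+06 m
v = sqrt(mu/r) = 7697.5813 m/s (worst-case radial velocity)
f = 15.17 GHz = 1.517e+10 Hz
fd = 2*f*v/c = 2*1.517e+10*7697.5813/3.0e+08
fd = 778482.0577 Hz

778482.0577 Hz


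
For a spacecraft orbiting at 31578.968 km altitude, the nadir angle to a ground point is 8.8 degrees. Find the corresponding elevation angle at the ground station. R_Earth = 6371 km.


r = R_E + alt = 37949.9680 km
Law of sines in the satellite / Earth-center / ground-point triangle:
  sin(nadir)/R_E = sin(90 + el)/r  =>  cos(el) = (r/R_E)*sin(nadir)
cos(el) = (37949.9680 / 6371.0000) * sin(8.8 deg) = 0.9112867
el = arccos(0.9112867) = 24.3162 deg
(Earth-central angle = 90 - nadir - el = 56.8838 deg)

24.3162 degrees


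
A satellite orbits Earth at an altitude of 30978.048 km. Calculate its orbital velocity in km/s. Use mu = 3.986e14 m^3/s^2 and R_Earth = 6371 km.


r = R_E + alt = 6371.0 + 30978.048 = 37349.0480 km = 3.7349048e+07 m
v = sqrt(mu/r) = sqrt(3.986e14 / 3.7349048e+07) = 3266.8476 m/s = 3.2668 km/s

3.2668 km/s


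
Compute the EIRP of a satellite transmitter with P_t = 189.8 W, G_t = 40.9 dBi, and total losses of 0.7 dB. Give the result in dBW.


Pt = 189.8 W = 22.7830 dBW
EIRP = Pt_dBW + Gt - losses = 22.7830 + 40.9 - 0.7 = 62.9830 dBW

62.9830 dBW


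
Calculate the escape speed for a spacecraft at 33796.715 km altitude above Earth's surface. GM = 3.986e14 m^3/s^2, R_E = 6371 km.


r = 6371.0 + 33796.715 = 40167.7150 km = 4.0167715e+07 m
v_esc = sqrt(2*mu/r) = sqrt(2*3.986e14 / 4.0167715e+07)
v_esc = 4454.9731 m/s = 4.4550 km/s

4.4550 km/s


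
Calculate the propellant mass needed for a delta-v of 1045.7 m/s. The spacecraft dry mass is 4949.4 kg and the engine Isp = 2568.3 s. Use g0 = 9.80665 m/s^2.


ve = Isp * g0 = 2568.3 * 9.80665 = 25186.419195 m/s
mass ratio = exp(dv/ve) = exp(1045.7/25186.419195) = 1.04239235
m_prop = m_dry * (mr - 1) = 4949.4 * (1.04239235 - 1)
m_prop = 209.8167 kg

209.8167 kg


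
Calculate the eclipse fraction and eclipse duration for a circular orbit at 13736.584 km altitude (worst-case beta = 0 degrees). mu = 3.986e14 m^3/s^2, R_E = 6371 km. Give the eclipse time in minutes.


r = 20107.5840 km
T = 472.9332 min
Eclipse fraction = arcsin(R_E/r)/pi = arcsin(6371.0000/20107.5840)/pi
= arcsin(0.3168456)/pi = 0.1026237
Eclipse duration = 0.1026237 * 472.9332 = 48.5342 min

48.5342 minutes


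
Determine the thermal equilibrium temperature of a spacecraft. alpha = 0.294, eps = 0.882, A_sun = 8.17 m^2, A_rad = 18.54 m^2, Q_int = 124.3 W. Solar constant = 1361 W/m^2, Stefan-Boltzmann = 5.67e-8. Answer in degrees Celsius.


Numerator = alpha*S*A_sun + Q_int = 0.294*1361*8.17 + 124.3 = 3393.3948 W
Denominator = eps*sigma*A_rad = 0.882*5.67e-8*18.54 = 9.2717428e-07 W/K^4
T^4 = 3.659932e+09 K^4
T = 245.9621 K = -27.1879 C

-27.1879 degrees Celsius


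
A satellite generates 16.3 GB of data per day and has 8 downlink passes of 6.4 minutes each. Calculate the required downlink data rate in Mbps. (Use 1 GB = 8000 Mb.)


total contact time = 8 * 6.4 * 60 = 3072.0000 s
data = 16.3 GB = 130400.0000 Mb
rate = 130400.0000 / 3072.0000 = 42.4479 Mbps

42.4479 Mbps


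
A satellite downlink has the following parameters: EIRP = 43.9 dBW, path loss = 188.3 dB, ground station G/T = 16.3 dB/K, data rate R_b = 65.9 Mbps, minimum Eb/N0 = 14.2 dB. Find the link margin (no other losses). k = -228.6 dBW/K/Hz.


C/N0 = EIRP - FSPL + G/T - k = 43.9 - 188.3 + 16.3 - (-228.6)
C/N0 = 100.5000 dB-Hz
R_b = 65.9 Mbps = 6.59e+07 bps -> 10*log10(R_b) = 78.1889 dB-Hz
Eb/N0 = C/N0 - 10*log10(R_b) = 100.5000 - 78.1889 = 22.3111 dB
Margin = Eb/N0 - Eb/N0_req = 22.3111 - 14.2 = 8.1111 dB (link closes)

8.1111 dB


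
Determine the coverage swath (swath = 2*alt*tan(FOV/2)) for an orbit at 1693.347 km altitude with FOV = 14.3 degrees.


FOV = 14.3 deg = 0.2495821 rad
swath = 2 * alt * tan(FOV/2) = 2 * 1693.347 * tan(0.124791)
swath = 2 * 1693.347 * 0.1254429
swath = 424.8367 km

424.8367 km


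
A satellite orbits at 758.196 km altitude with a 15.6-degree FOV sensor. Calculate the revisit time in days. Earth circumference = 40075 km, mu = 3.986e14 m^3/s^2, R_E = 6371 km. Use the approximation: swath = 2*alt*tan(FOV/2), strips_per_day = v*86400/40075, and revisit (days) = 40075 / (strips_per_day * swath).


swath = 2*758.196*tan(0.1361357) = 207.7199 km
v = sqrt(mu/r) = 7477.3614 m/s = 7.4774 km/s
strips/day = v*86400/40075 = 7.4774*86400/40075 = 16.1209
coverage/day = strips * swath = 16.1209 * 207.7199 = 3348.6258 km
revisit = 40075 / 3348.6258 = 11.9676 days

11.9676 days


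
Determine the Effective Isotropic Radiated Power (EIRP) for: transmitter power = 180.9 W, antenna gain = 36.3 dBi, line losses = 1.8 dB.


Pt = 180.9 W = 22.5744 dBW
EIRP = Pt_dBW + Gt - losses = 22.5744 + 36.3 - 1.8 = 57.0744 dBW

57.0744 dBW


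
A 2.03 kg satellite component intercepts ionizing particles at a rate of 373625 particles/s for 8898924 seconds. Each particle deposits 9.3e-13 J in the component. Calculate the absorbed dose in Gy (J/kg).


Total energy deposited = rate * time * E_per
  = 373625 * 8898924 * 9.3e-13 = 3.0921 J
Dose = E_total / mass = 3.0921 / 2.03
Dose = 1.5232 Gy

1.5232 Gy


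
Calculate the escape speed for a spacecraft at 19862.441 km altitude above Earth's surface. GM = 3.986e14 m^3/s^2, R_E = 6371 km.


r = 6371.0 + 19862.441 = 26233.4410 km = 2.6233441e+07 m
v_esc = sqrt(2*mu/r) = sqrt(2*3.986e14 / 2.6233441e+07)
v_esc = 5512.5941 m/s = 5.5126 km/s

5.5126 km/s


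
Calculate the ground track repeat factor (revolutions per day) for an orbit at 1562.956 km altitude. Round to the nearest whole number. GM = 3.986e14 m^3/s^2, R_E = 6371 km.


r = 7.933956e+06 m
T = 2*pi*sqrt(r^3/mu) = 7033.0856 s = 117.2181 min
revs/day = 1440 / 117.2181 = 12.2848
Rounded: 12 revolutions per day

12 revolutions per day


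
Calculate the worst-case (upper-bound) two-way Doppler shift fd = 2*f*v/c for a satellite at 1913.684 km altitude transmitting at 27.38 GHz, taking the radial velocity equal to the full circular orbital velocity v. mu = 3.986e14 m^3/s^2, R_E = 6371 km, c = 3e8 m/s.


r = 8.284684e+06 m
v = sqrt(mu/r) = 6936.3448 m/s (worst-case radial velocity)
f = 27.38 GHz = 2.738e+10 Hz
fd = 2*f*v/c = 2*2.738e+10*6936.3448/3.0e+08
fd = 1.2661141e+06 Hz

1.2661e+06 Hz


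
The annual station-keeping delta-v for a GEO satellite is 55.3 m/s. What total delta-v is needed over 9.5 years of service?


dV = rate * years = 55.3 * 9.5
dV = 525.3500 m/s

525.3500 m/s


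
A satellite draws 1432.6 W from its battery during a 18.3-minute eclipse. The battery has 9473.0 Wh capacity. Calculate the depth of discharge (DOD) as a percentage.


E_used = P * t / 60 = 1432.6 * 18.3 / 60 = 436.9430 Wh
DOD = E_used / E_total * 100 = 436.9430 / 9473.0 * 100
DOD = 4.6125 %

4.6125 %


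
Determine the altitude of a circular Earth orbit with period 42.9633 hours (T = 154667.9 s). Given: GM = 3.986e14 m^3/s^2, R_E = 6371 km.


T = 154667.9 s
r = (mu*T^2/(4*pi^2))^(1/3) = (3.986e14 * 154667.9^2 / (4*pi^2))^(1/3)
r = 6.2276755e+07 m = 62276.7555 km
alt = r - R_E = 62276.7555 - 6371 = 55905.7555 km

55905.7555 km


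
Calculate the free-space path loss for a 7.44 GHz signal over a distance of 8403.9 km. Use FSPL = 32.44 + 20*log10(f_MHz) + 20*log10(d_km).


f = 7.44 GHz = 7440.0000 MHz
d = 8403.9 km
FSPL = 32.44 + 20*log10(7440.0000) + 20*log10(8403.9)
FSPL = 32.44 + 77.4315 + 78.4896
FSPL = 188.3611 dB

188.3611 dB


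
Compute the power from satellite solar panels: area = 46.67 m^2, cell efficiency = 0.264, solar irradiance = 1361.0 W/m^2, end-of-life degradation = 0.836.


P = area * eta * S * degradation
P = 46.67 * 0.264 * 1361.0 * 0.836
P = 14018.6480 W

14018.6480 W


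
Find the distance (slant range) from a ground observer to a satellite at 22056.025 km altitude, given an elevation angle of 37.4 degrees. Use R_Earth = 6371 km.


h = 22056.025 km, el = 37.4 deg
d = -R_E*sin(el) + sqrt((R_E*sin(el))^2 + 2*R_E*h + h^2)
d = -6371.0000*sin(0.6527531) + sqrt((6371.0000*0.6073758)^2 + 2*6371.0000*22056.025 + 22056.025^2)
d = 24103.2498 km

24103.2498 km


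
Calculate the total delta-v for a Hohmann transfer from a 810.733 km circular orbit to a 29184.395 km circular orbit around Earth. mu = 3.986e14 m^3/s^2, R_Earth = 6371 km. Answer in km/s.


r1 = 7181.7330 km = 7.181733e+06 m
r2 = 35555.3950 km = 3.5555395e+07 m
dv1 = sqrt(mu/r1)*(sqrt(2*r2/(r1+r2)) - 1) = 2159.9439 m/s
dv2 = sqrt(mu/r2)*(1 - sqrt(2*r1/(r1+r2))) = 1407.1573 m/s
total dv = |dv1| + |dv2| = 2159.9439 + 1407.1573 = 3567.1012 m/s = 3.5671 km/s

3.5671 km/s


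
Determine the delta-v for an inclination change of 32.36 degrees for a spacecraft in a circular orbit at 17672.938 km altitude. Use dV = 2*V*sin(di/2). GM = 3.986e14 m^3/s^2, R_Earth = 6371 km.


r = 24043.9380 km = 2.4043938e+07 m
V = sqrt(mu/r) = 4071.6070 m/s
di = 32.36 deg = 0.5647885 rad
dV = 2*V*sin(di/2) = 2*4071.6070*sin(0.2823943)
dV = 2269.1545 m/s = 2.2692 km/s

2.2692 km/s


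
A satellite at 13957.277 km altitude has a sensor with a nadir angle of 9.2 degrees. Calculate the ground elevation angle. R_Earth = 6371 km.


r = R_E + alt = 20328.2770 km
Law of sines in the satellite / Earth-center / ground-point triangle:
  sin(nadir)/R_E = sin(90 + el)/r  =>  cos(el) = (r/R_E)*sin(nadir)
cos(el) = (20328.2770 / 6371.0000) * sin(9.2 deg) = 0.5101411
el = arccos(0.5101411) = 59.3268 deg
(Earth-central angle = 90 - nadir - el = 21.4732 deg)

59.3268 degrees


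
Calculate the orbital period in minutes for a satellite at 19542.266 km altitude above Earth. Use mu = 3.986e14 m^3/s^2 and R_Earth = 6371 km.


r = 25913.2660 km = 2.5913266e+07 m
T = 2*pi*sqrt(r^3/mu) = 2*pi*sqrt(1.740069e+22 / 3.986e14)
T = 41513.9876 s = 691.8998 min

691.8998 minutes


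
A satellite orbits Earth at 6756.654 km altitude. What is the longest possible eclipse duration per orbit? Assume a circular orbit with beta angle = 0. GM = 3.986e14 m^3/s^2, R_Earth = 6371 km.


r = 13127.6540 km
T = 249.4828 min
Eclipse fraction = arcsin(R_E/r)/pi = arcsin(6371.0000/13127.6540)/pi
= arcsin(0.4853114)/pi = 0.1612938
Eclipse duration = 0.1612938 * 249.4828 = 40.2400 min

40.2400 minutes


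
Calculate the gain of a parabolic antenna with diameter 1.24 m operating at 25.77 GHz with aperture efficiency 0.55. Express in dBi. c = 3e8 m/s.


lambda = c/f = 3e8 / 2.577e+10 = 0.01164144 m
G = eta*(pi*D/lambda)^2 = 0.55*(pi*1.24/0.01164144)^2
G = 61587.4373 (linear)
G = 10*log10(61587.4373) = 47.8949 dBi

47.8949 dBi


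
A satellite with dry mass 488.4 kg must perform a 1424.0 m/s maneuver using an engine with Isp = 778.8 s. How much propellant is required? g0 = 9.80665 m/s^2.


ve = Isp * g0 = 778.8 * 9.80665 = 7637.419020 m/s
mass ratio = exp(dv/ve) = exp(1424.0/7637.419020) = 1.20496488
m_prop = m_dry * (mr - 1) = 488.4 * (1.20496488 - 1)
m_prop = 100.1048 kg

100.1048 kg


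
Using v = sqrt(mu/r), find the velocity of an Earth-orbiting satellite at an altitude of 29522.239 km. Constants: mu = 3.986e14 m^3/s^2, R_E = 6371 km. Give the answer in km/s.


r = R_E + alt = 6371.0 + 29522.239 = 35893.2390 km = 3.5893239e+07 m
v = sqrt(mu/r) = sqrt(3.986e14 / 3.5893239e+07) = 3332.4399 m/s = 3.3324 km/s

3.3324 km/s


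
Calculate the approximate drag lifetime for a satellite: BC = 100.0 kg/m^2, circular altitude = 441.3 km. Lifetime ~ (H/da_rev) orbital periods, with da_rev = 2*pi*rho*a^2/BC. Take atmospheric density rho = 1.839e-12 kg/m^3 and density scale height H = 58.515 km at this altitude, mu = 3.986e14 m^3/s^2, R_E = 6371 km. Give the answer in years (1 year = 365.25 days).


a = R_E + alt = 6812.3000 km = 6.8123e+06 m
da_rev = 2*pi*rho*a^2/BC = 2*pi*1.839e-12*(6.8123e+06)^2/100.0 = 5.362276 m per revolution
N = H/da_rev = 58515.0000 m / 5.362276 m = 10912.3448 revolutions
P = 2*pi*sqrt(a^3/mu) = 5595.6671 s
lifetime = N*P = 10912.3448 * 5595.6671 = 6.1061849e+07 s = 706.7344 days
years = 706.7344 / 365.25 = 1.9349 years

1.9349 years


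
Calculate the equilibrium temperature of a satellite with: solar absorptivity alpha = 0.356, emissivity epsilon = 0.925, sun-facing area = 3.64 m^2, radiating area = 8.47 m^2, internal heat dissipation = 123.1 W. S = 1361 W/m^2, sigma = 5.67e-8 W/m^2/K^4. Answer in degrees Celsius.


Numerator = alpha*S*A_sun + Q_int = 0.356*1361*3.64 + 123.1 = 1886.7382 W
Denominator = eps*sigma*A_rad = 0.925*5.67e-8*8.47 = 4.4423033e-07 W/K^4
T^4 = 4.2472072e+09 K^4
T = 255.2853 K = -17.8647 C

-17.8647 degrees Celsius


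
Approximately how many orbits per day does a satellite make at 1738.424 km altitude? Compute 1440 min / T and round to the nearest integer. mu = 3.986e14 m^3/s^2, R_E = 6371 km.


r = 8.109424e+06 m
T = 2*pi*sqrt(r^3/mu) = 7267.6873 s = 121.1281 min
revs/day = 1440 / 121.1281 = 11.8882
Rounded: 12 revolutions per day

12 revolutions per day


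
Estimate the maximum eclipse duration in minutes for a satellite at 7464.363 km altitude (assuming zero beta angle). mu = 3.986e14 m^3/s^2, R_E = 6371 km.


r = 13835.3630 km
T = 269.9267 min
Eclipse fraction = arcsin(R_E/r)/pi = arcsin(6371.0000/13835.3630)/pi
= arcsin(0.4604867)/pi = 0.1523251
Eclipse duration = 0.1523251 * 269.9267 = 41.1166 min

41.1166 minutes


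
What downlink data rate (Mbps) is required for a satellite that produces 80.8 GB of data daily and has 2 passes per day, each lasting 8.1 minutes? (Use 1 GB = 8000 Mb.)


total contact time = 2 * 8.1 * 60 = 972.0000 s
data = 80.8 GB = 646400.0000 Mb
rate = 646400.0000 / 972.0000 = 665.0206 Mbps

665.0206 Mbps


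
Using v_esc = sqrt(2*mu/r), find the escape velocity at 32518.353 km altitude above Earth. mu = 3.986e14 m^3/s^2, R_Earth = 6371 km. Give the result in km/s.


r = 6371.0 + 32518.353 = 38889.3530 km = 3.8889353e+07 m
v_esc = sqrt(2*mu/r) = sqrt(2*3.986e14 / 3.8889353e+07)
v_esc = 4527.6024 m/s = 4.5276 km/s

4.5276 km/s


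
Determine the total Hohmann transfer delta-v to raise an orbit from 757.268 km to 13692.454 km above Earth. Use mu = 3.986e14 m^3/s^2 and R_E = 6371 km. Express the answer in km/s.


r1 = 7128.2680 km = 7.128268e+06 m
r2 = 20063.4540 km = 2.0063454e+07 m
dv1 = sqrt(mu/r1)*(sqrt(2*r2/(r1+r2)) - 1) = 1606.1311 m/s
dv2 = sqrt(mu/r2)*(1 - sqrt(2*r1/(r1+r2))) = 1229.8254 m/s
total dv = |dv1| + |dv2| = 1606.1311 + 1229.8254 = 2835.9565 m/s = 2.8360 km/s

2.8360 km/s


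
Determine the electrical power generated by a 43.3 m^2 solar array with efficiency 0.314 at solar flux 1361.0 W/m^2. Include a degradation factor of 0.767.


P = area * eta * S * degradation
P = 43.3 * 0.314 * 1361.0 * 0.767
P = 14192.8964 W

14192.8964 W


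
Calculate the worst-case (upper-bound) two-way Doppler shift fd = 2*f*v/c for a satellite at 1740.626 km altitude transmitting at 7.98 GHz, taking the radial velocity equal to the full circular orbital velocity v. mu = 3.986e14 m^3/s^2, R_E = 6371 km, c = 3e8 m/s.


r = 8.111626e+06 m
v = sqrt(mu/r) = 7009.9462 m/s (worst-case radial velocity)
f = 7.98 GHz = 7.98e+09 Hz
fd = 2*f*v/c = 2*7.98e+09*7009.9462/3.0e+08
fd = 372929.1404 Hz

372929.1404 Hz


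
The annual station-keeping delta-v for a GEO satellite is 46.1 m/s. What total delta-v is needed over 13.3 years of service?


dV = rate * years = 46.1 * 13.3
dV = 613.1300 m/s

613.1300 m/s


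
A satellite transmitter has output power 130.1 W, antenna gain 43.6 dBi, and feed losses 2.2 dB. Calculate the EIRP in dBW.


Pt = 130.1 W = 21.1428 dBW
EIRP = Pt_dBW + Gt - losses = 21.1428 + 43.6 - 2.2 = 62.5428 dBW

62.5428 dBW


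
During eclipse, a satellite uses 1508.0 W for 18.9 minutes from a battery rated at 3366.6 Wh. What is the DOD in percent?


E_used = P * t / 60 = 1508.0 * 18.9 / 60 = 475.0200 Wh
DOD = E_used / E_total * 100 = 475.0200 / 3366.6 * 100
DOD = 14.1098 %

14.1098 %


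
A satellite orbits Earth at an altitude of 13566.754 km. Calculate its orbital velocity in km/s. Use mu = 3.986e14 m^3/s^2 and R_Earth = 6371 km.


r = R_E + alt = 6371.0 + 13566.754 = 19937.7540 km = 1.9937754e+07 m
v = sqrt(mu/r) = sqrt(3.986e14 / 1.9937754e+07) = 4471.2662 m/s = 4.4713 km/s

4.4713 km/s


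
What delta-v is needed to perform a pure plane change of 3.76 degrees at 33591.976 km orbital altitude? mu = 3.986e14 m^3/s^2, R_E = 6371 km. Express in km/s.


r = 39962.9760 km = 3.9962976e+07 m
V = sqrt(mu/r) = 3158.2008 m/s
di = 3.76 deg = 0.06562438 rad
dV = 2*V*sin(di/2) = 2*3158.2008*sin(0.03281219)
dV = 207.2178 m/s = 0.2072178 km/s

0.2072 km/s


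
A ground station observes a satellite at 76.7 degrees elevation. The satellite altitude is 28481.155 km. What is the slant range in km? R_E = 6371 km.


h = 28481.155 km, el = 76.7 deg
d = -R_E*sin(el) + sqrt((R_E*sin(el))^2 + 2*R_E*h + h^2)
d = -6371.0000*sin(1.3387) + sqrt((6371.0000*0.9731789)^2 + 2*6371.0000*28481.155 + 28481.155^2)
d = 28621.2011 km

28621.2011 km


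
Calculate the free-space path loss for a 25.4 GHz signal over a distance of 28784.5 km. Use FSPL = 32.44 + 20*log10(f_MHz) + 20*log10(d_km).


f = 25.4 GHz = 25400.0000 MHz
d = 28784.5 km
FSPL = 32.44 + 20*log10(25400.0000) + 20*log10(28784.5)
FSPL = 32.44 + 88.0967 + 89.1832
FSPL = 209.7198 dB

209.7198 dB


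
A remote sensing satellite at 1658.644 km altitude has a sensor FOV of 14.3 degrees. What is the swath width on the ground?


FOV = 14.3 deg = 0.2495821 rad
swath = 2 * alt * tan(FOV/2) = 2 * 1658.644 * tan(0.124791)
swath = 2 * 1658.644 * 0.1254429
swath = 416.1302 km

416.1302 km


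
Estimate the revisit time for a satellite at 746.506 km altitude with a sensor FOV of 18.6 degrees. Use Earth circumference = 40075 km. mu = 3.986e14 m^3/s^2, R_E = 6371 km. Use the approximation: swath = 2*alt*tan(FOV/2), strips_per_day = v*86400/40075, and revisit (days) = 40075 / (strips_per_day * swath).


swath = 2*746.506*tan(0.1623156) = 244.4901 km
v = sqrt(mu/r) = 7483.4994 m/s = 7.4835 km/s
strips/day = v*86400/40075 = 7.4835*86400/40075 = 16.1341
coverage/day = strips * swath = 16.1341 * 244.4901 = 3944.6293 km
revisit = 40075 / 3944.6293 = 10.1594 days

10.1594 days


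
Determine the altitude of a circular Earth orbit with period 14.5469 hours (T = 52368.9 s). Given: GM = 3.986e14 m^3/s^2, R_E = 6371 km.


T = 52368.9 s
r = (mu*T^2/(4*pi^2))^(1/3) = (3.986e14 * 52368.9^2 / (4*pi^2))^(1/3)
r = 3.0253444e+07 m = 30253.4439 km
alt = r - R_E = 30253.4439 - 6371 = 23882.4439 km

23882.4439 km


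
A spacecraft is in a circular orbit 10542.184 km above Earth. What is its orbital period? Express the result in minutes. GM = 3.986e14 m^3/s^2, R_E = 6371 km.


r = 16913.1840 km = 1.6913184e+07 m
T = 2*pi*sqrt(r^3/mu) = 2*pi*sqrt(4.8381143e+21 / 3.986e14)
T = 21890.1774 s = 364.8363 min

364.8363 minutes


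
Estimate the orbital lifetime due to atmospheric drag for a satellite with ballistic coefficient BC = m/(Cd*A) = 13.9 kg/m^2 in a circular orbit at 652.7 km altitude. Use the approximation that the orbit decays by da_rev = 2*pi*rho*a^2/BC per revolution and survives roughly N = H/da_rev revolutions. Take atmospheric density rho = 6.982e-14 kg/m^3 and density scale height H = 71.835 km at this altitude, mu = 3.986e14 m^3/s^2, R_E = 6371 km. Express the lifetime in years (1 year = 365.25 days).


a = R_E + alt = 7023.7000 km = 7.0237e+06 m
da_rev = 2*pi*rho*a^2/BC = 2*pi*6.982e-14*(7.0237e+06)^2/13.9 = 1.556958 m per revolution
N = H/da_rev = 71835.0000 m / 1.556958 m = 46138.0544 revolutions
P = 2*pi*sqrt(a^3/mu) = 5858.1455 s
lifetime = N*P = 46138.0544 * 5858.1455 = 2.7028343e+08 s = 3128.2805 days
years = 3128.2805 / 365.25 = 8.5648 years

8.5648 years


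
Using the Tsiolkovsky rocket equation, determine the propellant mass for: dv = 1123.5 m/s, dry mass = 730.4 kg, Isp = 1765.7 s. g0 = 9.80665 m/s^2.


ve = Isp * g0 = 1765.7 * 9.80665 = 17315.601905 m/s
mass ratio = exp(dv/ve) = exp(1123.5/17315.601905) = 1.06703490
m_prop = m_dry * (mr - 1) = 730.4 * (1.06703490 - 1)
m_prop = 48.9623 kg

48.9623 kg


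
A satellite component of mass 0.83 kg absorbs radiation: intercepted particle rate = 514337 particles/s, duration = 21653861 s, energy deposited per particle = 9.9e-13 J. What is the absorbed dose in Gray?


Total energy deposited = rate * time * E_per
  = 514337 * 21653861 * 9.9e-13 = 11.0260 J
Dose = E_total / mass = 11.0260 / 0.83
Dose = 13.2843 Gy

13.2843 Gy


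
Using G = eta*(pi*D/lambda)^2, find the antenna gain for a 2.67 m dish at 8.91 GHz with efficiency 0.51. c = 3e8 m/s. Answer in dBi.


lambda = c/f = 3e8 / 8.91e+09 = 0.03367003 m
G = eta*(pi*D/lambda)^2 = 0.51*(pi*2.67/0.03367003)^2
G = 31652.3051 (linear)
G = 10*log10(31652.3051) = 45.0041 dBi

45.0041 dBi


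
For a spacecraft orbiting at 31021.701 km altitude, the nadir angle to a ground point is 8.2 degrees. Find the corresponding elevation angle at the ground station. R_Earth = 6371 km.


r = R_E + alt = 37392.7010 km
Law of sines in the satellite / Earth-center / ground-point triangle:
  sin(nadir)/R_E = sin(90 + el)/r  =>  cos(el) = (r/R_E)*sin(nadir)
cos(el) = (37392.7010 / 6371.0000) * sin(8.2 deg) = 0.8371184
el = arccos(0.8371184) = 33.1629 deg
(Earth-central angle = 90 - nadir - el = 48.6371 deg)

33.1629 degrees


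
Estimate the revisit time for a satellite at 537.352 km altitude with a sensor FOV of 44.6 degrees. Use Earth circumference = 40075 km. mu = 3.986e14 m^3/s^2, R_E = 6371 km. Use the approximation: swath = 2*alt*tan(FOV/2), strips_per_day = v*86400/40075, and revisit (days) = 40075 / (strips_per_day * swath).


swath = 2*537.352*tan(0.3892084) = 440.7682 km
v = sqrt(mu/r) = 7595.9381 m/s = 7.5959 km/s
strips/day = v*86400/40075 = 7.5959*86400/40075 = 16.3765
coverage/day = strips * swath = 16.3765 * 440.7682 = 7218.2499 km
revisit = 40075 / 7218.2499 = 5.5519 days

5.5519 days


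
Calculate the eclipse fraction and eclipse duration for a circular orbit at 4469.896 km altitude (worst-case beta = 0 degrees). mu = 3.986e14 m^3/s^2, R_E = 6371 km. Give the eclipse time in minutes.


r = 10840.8960 km
T = 187.2224 min
Eclipse fraction = arcsin(R_E/r)/pi = arcsin(6371.0000/10840.8960)/pi
= arcsin(0.5876821)/pi = 0.1999594
Eclipse duration = 0.1999594 * 187.2224 = 37.4369 min

37.4369 minutes


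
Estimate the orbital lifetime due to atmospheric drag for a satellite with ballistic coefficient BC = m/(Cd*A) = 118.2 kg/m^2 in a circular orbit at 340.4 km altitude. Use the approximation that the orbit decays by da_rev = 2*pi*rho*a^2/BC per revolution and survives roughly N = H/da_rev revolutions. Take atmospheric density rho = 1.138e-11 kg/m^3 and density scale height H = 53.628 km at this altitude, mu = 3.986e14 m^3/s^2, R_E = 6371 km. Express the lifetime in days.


a = R_E + alt = 6711.4000 km = 6.7114e+06 m
da_rev = 2*pi*rho*a^2/BC = 2*pi*1.138e-11*(6.7114e+06)^2/118.2 = 27.247766 m per revolution
N = H/da_rev = 53628.0000 m / 27.247766 m = 1968.1614 revolutions
P = 2*pi*sqrt(a^3/mu) = 5471.8087 s
lifetime = N*P = 1968.1614 * 5471.8087 = 1.0769402e+07 s = 124.6459 days

124.6459 days


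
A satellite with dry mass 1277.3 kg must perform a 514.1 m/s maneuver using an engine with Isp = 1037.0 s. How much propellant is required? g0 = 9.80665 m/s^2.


ve = Isp * g0 = 1037.0 * 9.80665 = 10169.496050 m/s
mass ratio = exp(dv/ve) = exp(514.1/10169.496050) = 1.05185276
m_prop = m_dry * (mr - 1) = 1277.3 * (1.05185276 - 1)
m_prop = 66.2315 kg

66.2315 kg


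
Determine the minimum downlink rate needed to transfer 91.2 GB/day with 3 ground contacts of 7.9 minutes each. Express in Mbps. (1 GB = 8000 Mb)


total contact time = 3 * 7.9 * 60 = 1422.0000 s
data = 91.2 GB = 729600.0000 Mb
rate = 729600.0000 / 1422.0000 = 513.0802 Mbps

513.0802 Mbps


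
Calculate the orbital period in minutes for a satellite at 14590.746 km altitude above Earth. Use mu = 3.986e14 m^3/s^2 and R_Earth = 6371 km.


r = 20961.7460 km = 2.0961746e+07 m
T = 2*pi*sqrt(r^3/mu) = 2*pi*sqrt(9.2104821e+21 / 3.986e14)
T = 30203.1613 s = 503.3860 min

503.3860 minutes


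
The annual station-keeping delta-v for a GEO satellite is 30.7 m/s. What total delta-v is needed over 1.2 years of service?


dV = rate * years = 30.7 * 1.2
dV = 36.8400 m/s

36.8400 m/s


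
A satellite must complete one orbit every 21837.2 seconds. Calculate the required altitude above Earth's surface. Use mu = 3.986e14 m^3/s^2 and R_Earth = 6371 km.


T = 21837.2 s
r = (mu*T^2/(4*pi^2))^(1/3) = (3.986e14 * 21837.2^2 / (4*pi^2))^(1/3)
r = 1.6885885e+07 m = 16885.8847 km
alt = r - R_E = 16885.8847 - 6371 = 10514.8847 km

10514.8847 km


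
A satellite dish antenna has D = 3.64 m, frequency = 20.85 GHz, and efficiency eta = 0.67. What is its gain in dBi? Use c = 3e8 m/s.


lambda = c/f = 3e8 / 2.085e+10 = 0.01438849 m
G = eta*(pi*D/lambda)^2 = 0.67*(pi*3.64/0.01438849)^2
G = 423201.2332 (linear)
G = 10*log10(423201.2332) = 56.2655 dBi

56.2655 dBi


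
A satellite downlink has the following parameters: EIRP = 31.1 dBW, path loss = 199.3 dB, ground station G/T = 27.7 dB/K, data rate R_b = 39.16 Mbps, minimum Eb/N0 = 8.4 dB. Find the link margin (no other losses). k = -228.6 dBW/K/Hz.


C/N0 = EIRP - FSPL + G/T - k = 31.1 - 199.3 + 27.7 - (-228.6)
C/N0 = 88.1000 dB-Hz
R_b = 39.16 Mbps = 3.916e+07 bps -> 10*log10(R_b) = 75.9284 dB-Hz
Eb/N0 = C/N0 - 10*log10(R_b) = 88.1000 - 75.9284 = 12.1716 dB
Margin = Eb/N0 - Eb/N0_req = 12.1716 - 8.4 = 3.7716 dB (link closes)

3.7716 dB


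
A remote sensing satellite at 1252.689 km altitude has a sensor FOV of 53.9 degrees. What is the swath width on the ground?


FOV = 53.9 deg = 0.9407325 rad
swath = 2 * alt * tan(FOV/2) = 2 * 1252.689 * tan(0.4703662)
swath = 2 * 1252.689 * 0.5084267
swath = 1273.8011 km

1273.8011 km


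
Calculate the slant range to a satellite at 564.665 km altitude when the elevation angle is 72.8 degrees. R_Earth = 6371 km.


h = 564.665 km, el = 72.8 deg
d = -R_E*sin(el) + sqrt((R_E*sin(el))^2 + 2*R_E*h + h^2)
d = -6371.0000*sin(1.2706) + sqrt((6371.0000*0.9552784)^2 + 2*6371.0000*564.665 + 564.665^2)
d = 588.8117 km

588.8117 km


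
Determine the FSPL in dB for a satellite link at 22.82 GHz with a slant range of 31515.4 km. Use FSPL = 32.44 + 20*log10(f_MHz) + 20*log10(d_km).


f = 22.82 GHz = 22820.0000 MHz
d = 31515.4 km
FSPL = 32.44 + 20*log10(22820.0000) + 20*log10(31515.4)
FSPL = 32.44 + 87.1663 + 89.9705
FSPL = 209.5768 dB

209.5768 dB


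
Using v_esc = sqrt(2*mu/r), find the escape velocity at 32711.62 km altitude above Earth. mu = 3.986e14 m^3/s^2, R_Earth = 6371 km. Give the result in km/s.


r = 6371.0 + 32711.62 = 39082.6200 km = 3.908262e+07 m
v_esc = sqrt(2*mu/r) = sqrt(2*3.986e14 / 3.908262e+07)
v_esc = 4516.3939 m/s = 4.5164 km/s

4.5164 km/s


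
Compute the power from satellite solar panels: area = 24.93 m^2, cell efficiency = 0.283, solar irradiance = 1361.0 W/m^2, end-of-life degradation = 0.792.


P = area * eta * S * degradation
P = 24.93 * 0.283 * 1361.0 * 0.792
P = 7604.8740 W

7604.8740 W


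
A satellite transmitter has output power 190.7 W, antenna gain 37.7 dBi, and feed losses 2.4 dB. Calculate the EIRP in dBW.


Pt = 190.7 W = 22.8035 dBW
EIRP = Pt_dBW + Gt - losses = 22.8035 + 37.7 - 2.4 = 58.1035 dBW

58.1035 dBW


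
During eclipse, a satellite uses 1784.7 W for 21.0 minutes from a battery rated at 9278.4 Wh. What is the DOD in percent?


E_used = P * t / 60 = 1784.7 * 21.0 / 60 = 624.6450 Wh
DOD = E_used / E_total * 100 = 624.6450 / 9278.4 * 100
DOD = 6.7322 %

6.7322 %


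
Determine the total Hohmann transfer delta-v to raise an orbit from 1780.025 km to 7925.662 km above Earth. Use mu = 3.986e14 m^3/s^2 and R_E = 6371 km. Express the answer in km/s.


r1 = 8151.0250 km = 8.151025e+06 m
r2 = 14296.6620 km = 1.4296662e+07 m
dv1 = sqrt(mu/r1)*(sqrt(2*r2/(r1+r2)) - 1) = 899.4155 m/s
dv2 = sqrt(mu/r2)*(1 - sqrt(2*r1/(r1+r2))) = 780.4797 m/s
total dv = |dv1| + |dv2| = 899.4155 + 780.4797 = 1679.8952 m/s = 1.6799 km/s

1.6799 km/s


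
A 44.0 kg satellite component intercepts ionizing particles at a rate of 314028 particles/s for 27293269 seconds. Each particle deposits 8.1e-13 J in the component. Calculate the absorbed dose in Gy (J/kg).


Total energy deposited = rate * time * E_per
  = 314028 * 27293269 * 8.1e-13 = 6.9424 J
Dose = E_total / mass = 6.9424 / 44.0
Dose = 0.1577816 Gy

0.1578 Gy


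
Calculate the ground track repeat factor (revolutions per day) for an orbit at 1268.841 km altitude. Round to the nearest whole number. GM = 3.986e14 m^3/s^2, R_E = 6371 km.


r = 7.639841e+06 m
T = 2*pi*sqrt(r^3/mu) = 6645.6536 s = 110.7609 min
revs/day = 1440 / 110.7609 = 13.0010
Rounded: 13 revolutions per day

13 revolutions per day


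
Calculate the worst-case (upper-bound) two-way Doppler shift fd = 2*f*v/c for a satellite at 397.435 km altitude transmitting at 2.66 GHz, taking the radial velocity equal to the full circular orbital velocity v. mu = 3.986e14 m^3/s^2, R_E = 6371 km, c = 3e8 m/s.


r = 6.768435e+06 m
v = sqrt(mu/r) = 7674.0481 m/s (worst-case radial velocity)
f = 2.66 GHz = 2.66e+09 Hz
fd = 2*f*v/c = 2*2.66e+09*7674.0481/3.0e+08
fd = 136086.4526 Hz

136086.4526 Hz


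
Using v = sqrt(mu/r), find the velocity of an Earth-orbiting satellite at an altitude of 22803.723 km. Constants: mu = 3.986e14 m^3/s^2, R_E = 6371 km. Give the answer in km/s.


r = R_E + alt = 6371.0 + 22803.723 = 29174.7230 km = 2.9174723e+07 m
v = sqrt(mu/r) = sqrt(3.986e14 / 2.9174723e+07) = 3696.2835 m/s = 3.6963 km/s

3.6963 km/s


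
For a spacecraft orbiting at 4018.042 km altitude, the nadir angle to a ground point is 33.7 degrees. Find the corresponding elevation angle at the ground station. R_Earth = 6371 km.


r = R_E + alt = 10389.0420 km
Law of sines in the satellite / Earth-center / ground-point triangle:
  sin(nadir)/R_E = sin(90 + el)/r  =>  cos(el) = (r/R_E)*sin(nadir)
cos(el) = (10389.0420 / 6371.0000) * sin(33.7 deg) = 0.9047719
el = arccos(0.9047719) = 25.2074 deg
(Earth-central angle = 90 - nadir - el = 31.0926 deg)

25.2074 degrees


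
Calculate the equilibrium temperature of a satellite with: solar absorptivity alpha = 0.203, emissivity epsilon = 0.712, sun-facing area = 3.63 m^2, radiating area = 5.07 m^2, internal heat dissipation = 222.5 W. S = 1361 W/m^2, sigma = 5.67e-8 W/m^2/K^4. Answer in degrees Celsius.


Numerator = alpha*S*A_sun + Q_int = 0.203*1361*3.63 + 222.5 = 1225.4073 W
Denominator = eps*sigma*A_rad = 0.712*5.67e-8*5.07 = 2.0467793e-07 W/K^4
T^4 = 5.9870026e+09 K^4
T = 278.1649 K = 5.0149 C

5.0149 degrees Celsius


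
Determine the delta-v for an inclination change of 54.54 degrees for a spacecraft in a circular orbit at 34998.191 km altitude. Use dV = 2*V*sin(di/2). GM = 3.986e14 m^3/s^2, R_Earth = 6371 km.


r = 41369.1910 km = 4.1369191e+07 m
V = sqrt(mu/r) = 3104.0602 m/s
di = 54.54 deg = 0.9519026 rad
dV = 2*V*sin(di/2) = 2*3104.0602*sin(0.4759513)
dV = 2844.4627 m/s = 2.8445 km/s

2.8445 km/s


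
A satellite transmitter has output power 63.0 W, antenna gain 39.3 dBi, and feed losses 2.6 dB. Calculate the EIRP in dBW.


Pt = 63.0 W = 17.9934 dBW
EIRP = Pt_dBW + Gt - losses = 17.9934 + 39.3 - 2.6 = 54.6934 dBW

54.6934 dBW


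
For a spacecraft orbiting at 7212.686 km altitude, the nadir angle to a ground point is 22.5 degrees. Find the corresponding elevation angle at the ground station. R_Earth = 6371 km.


r = R_E + alt = 13583.6860 km
Law of sines in the satellite / Earth-center / ground-point triangle:
  sin(nadir)/R_E = sin(90 + el)/r  =>  cos(el) = (r/R_E)*sin(nadir)
cos(el) = (13583.6860 / 6371.0000) * sin(22.5 deg) = 0.815924
el = arccos(0.815924) = 35.3212 deg
(Earth-central angle = 90 - nadir - el = 32.1788 deg)

35.3212 degrees


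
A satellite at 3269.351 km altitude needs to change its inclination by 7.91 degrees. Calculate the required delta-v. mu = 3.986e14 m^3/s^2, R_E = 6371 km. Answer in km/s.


r = 9640.3510 km = 9.640351e+06 m
V = sqrt(mu/r) = 6430.1666 m/s
di = 7.91 deg = 0.1380555 rad
dV = 2*V*sin(di/2) = 2*6430.1666*sin(0.06902777)
dV = 887.0153 m/s = 0.8870153 km/s

0.8870 km/s


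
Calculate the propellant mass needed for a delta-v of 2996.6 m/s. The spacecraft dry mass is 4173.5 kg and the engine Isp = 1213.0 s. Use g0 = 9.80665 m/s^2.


ve = Isp * g0 = 1213.0 * 9.80665 = 11895.466450 m/s
mass ratio = exp(dv/ve) = exp(2996.6/11895.466450) = 1.28648166
m_prop = m_dry * (mr - 1) = 4173.5 * (1.28648166 - 1)
m_prop = 1195.6312 kg

1195.6312 kg


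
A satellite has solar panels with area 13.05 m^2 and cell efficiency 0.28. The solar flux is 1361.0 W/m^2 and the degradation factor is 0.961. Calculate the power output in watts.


P = area * eta * S * degradation
P = 13.05 * 0.28 * 1361.0 * 0.961
P = 4779.1433 W

4779.1433 W


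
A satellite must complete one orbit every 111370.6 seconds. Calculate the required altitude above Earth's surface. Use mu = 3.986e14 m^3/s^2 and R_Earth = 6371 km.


T = 111370.6 s
r = (mu*T^2/(4*pi^2))^(1/3) = (3.986e14 * 111370.6^2 / (4*pi^2))^(1/3)
r = 5.0031043e+07 m = 50031.0432 km
alt = r - R_E = 50031.0432 - 6371 = 43660.0432 km

43660.0432 km


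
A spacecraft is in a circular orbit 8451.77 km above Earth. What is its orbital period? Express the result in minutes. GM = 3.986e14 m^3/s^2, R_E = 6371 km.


r = 14822.7700 km = 1.482277e+07 m
T = 2*pi*sqrt(r^3/mu) = 2*pi*sqrt(3.2567777e+21 / 3.986e14)
T = 17959.9563 s = 299.3326 min

299.3326 minutes


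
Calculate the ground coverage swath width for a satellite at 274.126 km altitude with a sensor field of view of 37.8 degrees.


FOV = 37.8 deg = 0.6597345 rad
swath = 2 * alt * tan(FOV/2) = 2 * 274.126 * tan(0.3298672)
swath = 2 * 274.126 * 0.3423765
swath = 187.7086 km

187.7086 km


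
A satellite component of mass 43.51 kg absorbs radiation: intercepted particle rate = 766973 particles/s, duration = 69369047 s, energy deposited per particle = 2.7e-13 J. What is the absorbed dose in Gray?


Total energy deposited = rate * time * E_per
  = 766973 * 69369047 * 2.7e-13 = 14.3651 J
Dose = E_total / mass = 14.3651 / 43.51
Dose = 0.330157 Gy

0.3302 Gy


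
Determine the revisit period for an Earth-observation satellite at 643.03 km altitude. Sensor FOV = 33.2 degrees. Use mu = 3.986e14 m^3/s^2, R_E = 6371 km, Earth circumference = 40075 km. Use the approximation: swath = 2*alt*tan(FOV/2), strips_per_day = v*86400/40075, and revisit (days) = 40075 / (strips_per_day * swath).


swath = 2*643.03*tan(0.2897247) = 383.3911 km
v = sqrt(mu/r) = 7538.4982 m/s = 7.5385 km/s
strips/day = v*86400/40075 = 7.5385*86400/40075 = 16.2527
coverage/day = strips * swath = 16.2527 * 383.3911 = 6231.1344 km
revisit = 40075 / 6231.1344 = 6.4314 days

6.4314 days


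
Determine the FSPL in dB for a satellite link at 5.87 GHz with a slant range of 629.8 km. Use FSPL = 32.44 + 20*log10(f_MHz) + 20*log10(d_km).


f = 5.87 GHz = 5870.0000 MHz
d = 629.8 km
FSPL = 32.44 + 20*log10(5870.0000) + 20*log10(629.8)
FSPL = 32.44 + 75.3728 + 55.9841
FSPL = 163.7968 dB

163.7968 dB


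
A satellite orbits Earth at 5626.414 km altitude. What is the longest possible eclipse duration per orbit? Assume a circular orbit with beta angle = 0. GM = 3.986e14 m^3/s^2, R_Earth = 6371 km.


r = 11997.4140 km
T = 217.9673 min
Eclipse fraction = arcsin(R_E/r)/pi = arcsin(6371.0000/11997.4140)/pi
= arcsin(0.5310311)/pi = 0.1781953
Eclipse duration = 0.1781953 * 217.9673 = 38.8408 min

38.8408 minutes
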